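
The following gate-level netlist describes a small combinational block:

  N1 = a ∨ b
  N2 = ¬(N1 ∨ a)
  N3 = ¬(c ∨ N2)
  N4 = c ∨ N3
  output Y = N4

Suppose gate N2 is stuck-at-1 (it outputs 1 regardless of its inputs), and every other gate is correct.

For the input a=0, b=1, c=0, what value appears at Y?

Propagate with N2 forced: N1=1, N2=1 [stuck-at-1], N3=0, N4=0.
So Y = 0. (Without the fault it would be 1.)

0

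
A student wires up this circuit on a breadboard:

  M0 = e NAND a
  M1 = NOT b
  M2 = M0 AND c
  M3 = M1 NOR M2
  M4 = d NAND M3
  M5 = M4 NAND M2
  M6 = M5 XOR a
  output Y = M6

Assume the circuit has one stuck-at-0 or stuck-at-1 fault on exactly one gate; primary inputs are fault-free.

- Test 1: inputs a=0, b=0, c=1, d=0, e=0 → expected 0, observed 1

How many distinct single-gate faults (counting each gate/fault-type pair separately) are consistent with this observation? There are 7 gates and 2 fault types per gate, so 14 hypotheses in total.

Fault-free: M0=1, M1=1, M2=1, M3=0, M4=1, M5=0, M6=0 → 0. Observed 1.
  M0 stuck-at-0: output 1 ✓
  M0 stuck-at-1: output 0 ✗
  M1 stuck-at-0: output 0 ✗
  M1 stuck-at-1: output 0 ✗
  M2 stuck-at-0: output 1 ✓
  M2 stuck-at-1: output 0 ✗
  M3 stuck-at-0: output 0 ✗
  M3 stuck-at-1: output 0 ✗
  M4 stuck-at-0: output 1 ✓
  M4 stuck-at-1: output 0 ✗
  M5 stuck-at-0: output 0 ✗
  M5 stuck-at-1: output 1 ✓
  M6 stuck-at-0: output 0 ✗
  M6 stuck-at-1: output 1 ✓
Consistent faults: {M0 stuck-at-0, M2 stuck-at-0, M4 stuck-at-0, M5 stuck-at-1, M6 stuck-at-1} — 5 in all.

5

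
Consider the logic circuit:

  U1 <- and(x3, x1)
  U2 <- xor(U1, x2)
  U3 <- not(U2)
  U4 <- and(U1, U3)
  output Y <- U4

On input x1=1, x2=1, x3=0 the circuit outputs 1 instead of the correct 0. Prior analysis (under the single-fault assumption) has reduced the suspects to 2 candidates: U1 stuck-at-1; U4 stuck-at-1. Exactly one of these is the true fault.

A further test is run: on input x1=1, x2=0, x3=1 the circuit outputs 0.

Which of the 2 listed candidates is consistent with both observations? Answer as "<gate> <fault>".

Evaluate each candidate on input x1=1, x2=0, x3=1:
  U1 stuck-at-1: U1=1 [stuck-at-1], U2=1, U3=0, U4=0 → 0 — matches
  U4 stuck-at-1: U1=1, U2=1, U3=0, U4=1 [stuck-at-1] → 1 — eliminated
Only U1 stuck-at-1 reproduces the observed 0.

U1 stuck-at-1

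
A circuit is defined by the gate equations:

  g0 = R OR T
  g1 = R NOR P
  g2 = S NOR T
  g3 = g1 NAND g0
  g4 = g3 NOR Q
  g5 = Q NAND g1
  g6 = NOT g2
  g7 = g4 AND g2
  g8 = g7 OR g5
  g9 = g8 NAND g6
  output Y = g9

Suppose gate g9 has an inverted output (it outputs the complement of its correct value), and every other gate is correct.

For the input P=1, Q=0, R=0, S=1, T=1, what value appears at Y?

Propagate with g9 forced: g0=1, g1=0, g2=0, g3=1, g4=0, g5=1, g6=1, g7=0, g8=1, g9=1 [inverted output].
So Y = 1. (Without the fault it would be 0.)

1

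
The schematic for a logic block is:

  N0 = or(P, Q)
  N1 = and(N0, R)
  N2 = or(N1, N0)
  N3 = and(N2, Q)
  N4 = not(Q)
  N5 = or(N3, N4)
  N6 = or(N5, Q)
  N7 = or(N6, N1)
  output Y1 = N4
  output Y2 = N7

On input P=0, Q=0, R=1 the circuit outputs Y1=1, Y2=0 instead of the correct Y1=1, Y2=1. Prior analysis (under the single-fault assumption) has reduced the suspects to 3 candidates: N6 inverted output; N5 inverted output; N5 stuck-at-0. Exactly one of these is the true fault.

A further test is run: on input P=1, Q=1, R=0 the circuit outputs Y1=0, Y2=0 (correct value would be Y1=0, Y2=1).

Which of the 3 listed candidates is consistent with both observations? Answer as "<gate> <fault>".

Evaluate each candidate on input P=1, Q=1, R=0:
  N6 inverted output: N0=1, N1=0, N2=1, N3=1, N4=0, N5=1, N6=0 [inverted output], N7=0 → Y1=0, Y2=0 — matches
  N5 inverted output: N0=1, N1=0, N2=1, N3=1, N4=0, N5=0 [inverted output], N6=1, N7=1 → Y1=0, Y2=1 — eliminated
  N5 stuck-at-0: N0=1, N1=0, N2=1, N3=1, N4=0, N5=0 [stuck-at-0], N6=1, N7=1 → Y1=0, Y2=1 — eliminated
Only N6 inverted output reproduces the observed Y1=0, Y2=0.

N6 inverted output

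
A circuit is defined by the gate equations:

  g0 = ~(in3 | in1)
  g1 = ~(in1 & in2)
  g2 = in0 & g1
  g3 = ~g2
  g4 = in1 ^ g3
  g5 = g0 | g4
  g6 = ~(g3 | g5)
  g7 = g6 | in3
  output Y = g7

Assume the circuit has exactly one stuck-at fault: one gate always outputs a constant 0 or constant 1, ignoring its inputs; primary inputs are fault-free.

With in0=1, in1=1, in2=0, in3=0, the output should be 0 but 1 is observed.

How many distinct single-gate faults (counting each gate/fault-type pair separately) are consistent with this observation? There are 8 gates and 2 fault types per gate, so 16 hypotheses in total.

4

Fault-free: g0=0, g1=1, g2=1, g3=0, g4=1, g5=1, g6=0, g7=0 → 0. Observed 1.
  g0: none of the 2 fault types match ✗
  g1: none of the 2 fault types match ✗
  g2: none of the 2 fault types match ✗
  g3: none of the 2 fault types match ✗
  g4: stuck-at-0 ✓; others ✗
  g5: stuck-at-0 ✓; others ✗
  g6: stuck-at-1 ✓; others ✗
  g7: stuck-at-1 ✓; others ✗
Consistent faults: {g4 stuck-at-0, g5 stuck-at-0, g6 stuck-at-1, g7 stuck-at-1} — 4 in all.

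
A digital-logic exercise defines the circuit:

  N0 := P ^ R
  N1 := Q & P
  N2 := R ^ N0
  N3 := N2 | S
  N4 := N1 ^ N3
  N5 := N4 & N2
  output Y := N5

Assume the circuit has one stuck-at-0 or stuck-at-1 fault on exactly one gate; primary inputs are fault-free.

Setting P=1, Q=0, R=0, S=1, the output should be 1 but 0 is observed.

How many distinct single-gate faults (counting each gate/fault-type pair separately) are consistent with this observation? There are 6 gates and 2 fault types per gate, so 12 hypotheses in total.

Fault-free: N0=1, N1=0, N2=1, N3=1, N4=1, N5=1 → 1. Observed 0.
  N0 stuck-at-0: output 0 ✓
  N0 stuck-at-1: output 1 ✗
  N1 stuck-at-0: output 1 ✗
  N1 stuck-at-1: output 0 ✓
  N2 stuck-at-0: output 0 ✓
  N2 stuck-at-1: output 1 ✗
  N3 stuck-at-0: output 0 ✓
  N3 stuck-at-1: output 1 ✗
  N4 stuck-at-0: output 0 ✓
  N4 stuck-at-1: output 1 ✗
  N5 stuck-at-0: output 0 ✓
  N5 stuck-at-1: output 1 ✗
Consistent faults: {N0 stuck-at-0, N1 stuck-at-1, N2 stuck-at-0, N3 stuck-at-0, N4 stuck-at-0, N5 stuck-at-0} — 6 in all.

6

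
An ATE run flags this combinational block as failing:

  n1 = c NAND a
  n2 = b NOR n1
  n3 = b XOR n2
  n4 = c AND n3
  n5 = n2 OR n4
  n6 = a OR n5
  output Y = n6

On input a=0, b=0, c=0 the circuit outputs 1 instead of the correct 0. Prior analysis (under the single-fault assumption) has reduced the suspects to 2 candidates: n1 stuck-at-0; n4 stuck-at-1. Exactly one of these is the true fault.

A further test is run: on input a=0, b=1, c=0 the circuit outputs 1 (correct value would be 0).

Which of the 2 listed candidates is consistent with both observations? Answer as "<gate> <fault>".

Evaluate each candidate on input a=0, b=1, c=0:
  n1 stuck-at-0: n1=0 [stuck-at-0], n2=0, n3=1, n4=0, n5=0, n6=0 → 0 — eliminated
  n4 stuck-at-1: n1=1, n2=0, n3=1, n4=1 [stuck-at-1], n5=1, n6=1 → 1 — matches
Only n4 stuck-at-1 reproduces the observed 1.

n4 stuck-at-1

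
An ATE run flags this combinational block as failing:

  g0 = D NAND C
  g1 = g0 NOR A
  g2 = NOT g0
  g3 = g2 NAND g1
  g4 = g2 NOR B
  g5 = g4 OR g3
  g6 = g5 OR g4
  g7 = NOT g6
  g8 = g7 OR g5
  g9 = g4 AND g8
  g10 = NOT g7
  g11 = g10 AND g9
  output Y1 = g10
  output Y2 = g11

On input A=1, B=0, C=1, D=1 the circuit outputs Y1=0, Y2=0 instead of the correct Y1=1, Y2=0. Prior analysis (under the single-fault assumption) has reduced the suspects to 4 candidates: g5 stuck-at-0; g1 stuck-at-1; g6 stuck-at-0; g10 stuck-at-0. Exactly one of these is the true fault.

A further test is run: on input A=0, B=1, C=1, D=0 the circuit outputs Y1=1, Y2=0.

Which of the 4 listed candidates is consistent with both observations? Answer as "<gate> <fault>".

Evaluate each candidate on input A=0, B=1, C=1, D=0:
  g5 stuck-at-0: g0=1, g1=0, g2=0, g3=1, g4=0, g5=0 [stuck-at-0], g6=0, g7=1, g8=1, g9=0, g10=0, g11=0 → Y1=0, Y2=0 — eliminated
  g1 stuck-at-1: g0=1, g1=1 [stuck-at-1], g2=0, g3=1, g4=0, g5=1, g6=1, g7=0, g8=1, g9=0, g10=1, g11=0 → Y1=1, Y2=0 — matches
  g6 stuck-at-0: g0=1, g1=0, g2=0, g3=1, g4=0, g5=1, g6=0 [stuck-at-0], g7=1, g8=1, g9=0, g10=0, g11=0 → Y1=0, Y2=0 — eliminated
  g10 stuck-at-0: g0=1, g1=0, g2=0, g3=1, g4=0, g5=1, g6=1, g7=0, g8=1, g9=0, g10=0 [stuck-at-0], g11=0 → Y1=0, Y2=0 — eliminated
Only g1 stuck-at-1 reproduces the observed Y1=1, Y2=0.

g1 stuck-at-1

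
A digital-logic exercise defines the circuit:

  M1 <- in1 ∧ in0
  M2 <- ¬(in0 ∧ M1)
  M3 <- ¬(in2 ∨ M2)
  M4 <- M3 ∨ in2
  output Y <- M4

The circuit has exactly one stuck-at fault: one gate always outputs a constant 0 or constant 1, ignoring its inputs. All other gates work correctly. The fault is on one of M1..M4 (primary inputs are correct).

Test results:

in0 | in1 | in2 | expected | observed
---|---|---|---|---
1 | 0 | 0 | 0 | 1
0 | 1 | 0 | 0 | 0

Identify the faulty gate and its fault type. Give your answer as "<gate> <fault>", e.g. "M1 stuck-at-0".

Fault-free values for test 1 (in0=1, in1=0, in2=0): M1=0, M2=1, M3=0, M4=0, giving Y=0. Observed 1.
Test 1: faults giving observed 1 are {M1 stuck-at-1, M2 stuck-at-0, M3 stuck-at-1, M4 stuck-at-1}.
Test 2 (in0=0, in1=1, in2=0): fault-free M1=0, M2=1, M3=0, M4=0 → 0; observed 0. Eliminates M2 stuck-at-0, M3 stuck-at-1, M4 stuck-at-1.
Only M1 stuck-at-1 is consistent with every test.

M1 stuck-at-1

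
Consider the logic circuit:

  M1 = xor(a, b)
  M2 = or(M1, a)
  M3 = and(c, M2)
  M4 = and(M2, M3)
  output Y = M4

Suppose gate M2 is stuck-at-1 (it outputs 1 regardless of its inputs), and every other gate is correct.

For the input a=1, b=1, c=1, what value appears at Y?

Propagate with M2 forced: M1=0, M2=1 [stuck-at-1], M3=1, M4=1.
So Y = 1. (Same as the fault-free value — the fault is masked on this input.)

1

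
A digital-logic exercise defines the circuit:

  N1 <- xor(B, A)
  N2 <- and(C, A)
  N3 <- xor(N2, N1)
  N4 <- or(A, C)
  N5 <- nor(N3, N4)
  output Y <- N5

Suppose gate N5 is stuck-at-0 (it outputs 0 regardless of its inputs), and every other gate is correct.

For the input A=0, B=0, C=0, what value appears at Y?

Propagate with N5 forced: N1=0, N2=0, N3=0, N4=0, N5=0 [stuck-at-0].
So Y = 0. (Without the fault it would be 1.)

0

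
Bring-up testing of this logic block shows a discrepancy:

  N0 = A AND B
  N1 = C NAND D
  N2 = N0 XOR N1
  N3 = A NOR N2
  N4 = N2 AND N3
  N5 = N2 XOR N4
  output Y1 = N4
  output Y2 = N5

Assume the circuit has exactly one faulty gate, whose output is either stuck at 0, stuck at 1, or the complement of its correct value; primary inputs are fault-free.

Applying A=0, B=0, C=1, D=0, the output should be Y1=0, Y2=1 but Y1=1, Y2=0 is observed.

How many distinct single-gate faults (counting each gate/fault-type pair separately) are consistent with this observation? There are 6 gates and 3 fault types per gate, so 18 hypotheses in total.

4

Fault-free: N0=0, N1=1, N2=1, N3=0, N4=0, N5=1 → Y1=0, Y2=1. Observed Y1=1, Y2=0.
  N0: none of the 3 fault types match ✗
  N1: none of the 3 fault types match ✗
  N2: none of the 3 fault types match ✗
  N3: stuck-at-1, inverted output ✓; others ✗
  N4: stuck-at-1, inverted output ✓; others ✗
  N5: none of the 3 fault types match ✗
Consistent faults: {N3 stuck-at-1, N3 inverted output, N4 stuck-at-1, N4 inverted output} — 4 in all.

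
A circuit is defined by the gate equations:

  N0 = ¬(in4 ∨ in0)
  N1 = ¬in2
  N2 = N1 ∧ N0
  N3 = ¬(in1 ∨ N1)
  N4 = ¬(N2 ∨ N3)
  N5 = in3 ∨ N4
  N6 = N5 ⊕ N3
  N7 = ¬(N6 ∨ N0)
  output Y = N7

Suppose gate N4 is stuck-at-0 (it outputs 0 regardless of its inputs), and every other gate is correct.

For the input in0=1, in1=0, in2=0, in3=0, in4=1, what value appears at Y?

Propagate with N4 forced: N0=0, N1=1, N2=0, N3=0, N4=0 [stuck-at-0], N5=0, N6=0, N7=1.
So Y = 1. (Without the fault it would be 0.)

1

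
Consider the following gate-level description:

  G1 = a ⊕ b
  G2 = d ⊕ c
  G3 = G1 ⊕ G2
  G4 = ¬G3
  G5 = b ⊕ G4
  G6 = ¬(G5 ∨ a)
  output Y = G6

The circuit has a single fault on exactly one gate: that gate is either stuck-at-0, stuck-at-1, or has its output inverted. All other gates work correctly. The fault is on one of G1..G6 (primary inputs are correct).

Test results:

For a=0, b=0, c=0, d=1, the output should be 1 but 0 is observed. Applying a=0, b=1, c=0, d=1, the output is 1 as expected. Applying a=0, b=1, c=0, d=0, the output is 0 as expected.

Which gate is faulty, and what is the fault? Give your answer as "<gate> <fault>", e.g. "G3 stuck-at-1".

G1 stuck-at-1

Fault-free values for test 1 (a=0, b=0, c=0, d=1): G1=0, G2=1, G3=1, G4=0, G5=0, G6=1, giving Y=1. Observed 0.
Test 1: faults giving observed 0 are {G1 stuck-at-1, G1 inverted output, G2 stuck-at-0, G2 inverted output, G3 stuck-at-0, G3 inverted output, G4 stuck-at-1, G4 inverted output, G5 stuck-at-1, G5 inverted output, G6 stuck-at-0, G6 inverted output}.
Test 2 (a=0, b=1, c=0, d=1): fault-free G1=1, G2=1, G3=0, G4=1, G5=0, G6=1 → 1; observed 1. Eliminates G1 inverted output, G2 stuck-at-0, G2 inverted output, G3 inverted output, G4 inverted output, G5 stuck-at-1, G5 inverted output, G6 stuck-at-0, G6 inverted output.
Test 3 (a=0, b=1, c=0, d=0): fault-free G1=1, G2=0, G3=1, G4=0, G5=1, G6=0 → 0; observed 0. Eliminates G3 stuck-at-0, G4 stuck-at-1.
Only G1 stuck-at-1 is consistent with every test.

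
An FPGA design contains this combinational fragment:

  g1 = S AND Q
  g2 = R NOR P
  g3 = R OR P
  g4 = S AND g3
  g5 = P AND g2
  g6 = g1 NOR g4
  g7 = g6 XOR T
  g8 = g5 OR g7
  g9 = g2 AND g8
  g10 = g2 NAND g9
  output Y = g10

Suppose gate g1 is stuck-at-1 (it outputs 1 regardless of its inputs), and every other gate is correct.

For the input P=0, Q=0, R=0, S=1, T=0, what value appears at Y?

Propagate with g1 forced: g1=1 [stuck-at-1], g2=1, g3=0, g4=0, g5=0, g6=0, g7=0, g8=0, g9=0, g10=1.
So Y = 1. (Without the fault it would be 0.)

1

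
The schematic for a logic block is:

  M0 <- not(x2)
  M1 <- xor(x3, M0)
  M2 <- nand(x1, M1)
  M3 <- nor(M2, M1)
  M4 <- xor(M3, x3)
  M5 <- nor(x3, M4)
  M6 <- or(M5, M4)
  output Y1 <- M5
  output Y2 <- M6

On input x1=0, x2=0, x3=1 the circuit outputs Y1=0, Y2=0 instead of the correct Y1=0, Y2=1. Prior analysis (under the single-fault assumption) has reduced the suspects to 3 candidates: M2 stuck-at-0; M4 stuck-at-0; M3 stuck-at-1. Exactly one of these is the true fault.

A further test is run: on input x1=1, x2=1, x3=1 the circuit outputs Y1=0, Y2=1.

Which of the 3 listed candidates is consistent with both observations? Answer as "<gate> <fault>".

M2 stuck-at-0

Evaluate each candidate on input x1=1, x2=1, x3=1:
  M2 stuck-at-0: M0=0, M1=1, M2=0 [stuck-at-0], M3=0, M4=1, M5=0, M6=1 → Y1=0, Y2=1 — matches
  M4 stuck-at-0: M0=0, M1=1, M2=0, M3=0, M4=0 [stuck-at-0], M5=0, M6=0 → Y1=0, Y2=0 — eliminated
  M3 stuck-at-1: M0=0, M1=1, M2=0, M3=1 [stuck-at-1], M4=0, M5=0, M6=0 → Y1=0, Y2=0 — eliminated
Only M2 stuck-at-0 reproduces the observed Y1=0, Y2=1.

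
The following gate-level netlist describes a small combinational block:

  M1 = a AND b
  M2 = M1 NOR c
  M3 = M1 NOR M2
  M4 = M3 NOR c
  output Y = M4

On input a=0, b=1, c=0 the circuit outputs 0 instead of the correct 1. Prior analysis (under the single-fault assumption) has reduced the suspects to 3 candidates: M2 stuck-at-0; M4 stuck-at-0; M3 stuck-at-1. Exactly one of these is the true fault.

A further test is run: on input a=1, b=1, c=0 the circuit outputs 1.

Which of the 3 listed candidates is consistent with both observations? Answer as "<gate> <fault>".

Evaluate each candidate on input a=1, b=1, c=0:
  M2 stuck-at-0: M1=1, M2=0 [stuck-at-0], M3=0, M4=1 → 1 — matches
  M4 stuck-at-0: M1=1, M2=0, M3=0, M4=0 [stuck-at-0] → 0 — eliminated
  M3 stuck-at-1: M1=1, M2=0, M3=1 [stuck-at-1], M4=0 → 0 — eliminated
Only M2 stuck-at-0 reproduces the observed 1.

M2 stuck-at-0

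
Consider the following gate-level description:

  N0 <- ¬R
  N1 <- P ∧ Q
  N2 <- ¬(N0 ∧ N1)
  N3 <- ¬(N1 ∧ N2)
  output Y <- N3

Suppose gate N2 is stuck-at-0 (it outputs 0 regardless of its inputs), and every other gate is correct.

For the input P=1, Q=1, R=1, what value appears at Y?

1

Propagate with N2 forced: N0=0, N1=1, N2=0 [stuck-at-0], N3=1.
So Y = 1. (Without the fault it would be 0.)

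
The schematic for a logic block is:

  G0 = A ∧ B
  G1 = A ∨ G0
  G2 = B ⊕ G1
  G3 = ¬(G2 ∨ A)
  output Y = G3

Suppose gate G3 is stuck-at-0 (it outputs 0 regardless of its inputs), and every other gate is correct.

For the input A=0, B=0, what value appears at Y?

Propagate with G3 forced: G0=0, G1=0, G2=0, G3=0 [stuck-at-0].
So Y = 0. (Without the fault it would be 1.)

0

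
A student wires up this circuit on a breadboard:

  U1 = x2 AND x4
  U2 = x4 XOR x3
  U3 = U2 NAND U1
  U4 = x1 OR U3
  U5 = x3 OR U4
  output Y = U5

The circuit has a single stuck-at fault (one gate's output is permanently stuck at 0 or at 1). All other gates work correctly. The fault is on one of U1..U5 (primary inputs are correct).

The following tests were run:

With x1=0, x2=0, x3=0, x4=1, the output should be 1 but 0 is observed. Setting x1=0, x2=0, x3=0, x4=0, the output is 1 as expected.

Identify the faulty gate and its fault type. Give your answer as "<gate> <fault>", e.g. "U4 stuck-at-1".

Fault-free values for test 1 (x1=0, x2=0, x3=0, x4=1): U1=0, U2=1, U3=1, U4=1, U5=1, giving Y=1. Observed 0.
Test 1: faults giving observed 0 are {U1 stuck-at-1, U3 stuck-at-0, U4 stuck-at-0, U5 stuck-at-0}.
Test 2 (x1=0, x2=0, x3=0, x4=0): fault-free U1=0, U2=0, U3=1, U4=1, U5=1 → 1; observed 1. Eliminates U3 stuck-at-0, U4 stuck-at-0, U5 stuck-at-0.
Only U1 stuck-at-1 is consistent with every test.

U1 stuck-at-1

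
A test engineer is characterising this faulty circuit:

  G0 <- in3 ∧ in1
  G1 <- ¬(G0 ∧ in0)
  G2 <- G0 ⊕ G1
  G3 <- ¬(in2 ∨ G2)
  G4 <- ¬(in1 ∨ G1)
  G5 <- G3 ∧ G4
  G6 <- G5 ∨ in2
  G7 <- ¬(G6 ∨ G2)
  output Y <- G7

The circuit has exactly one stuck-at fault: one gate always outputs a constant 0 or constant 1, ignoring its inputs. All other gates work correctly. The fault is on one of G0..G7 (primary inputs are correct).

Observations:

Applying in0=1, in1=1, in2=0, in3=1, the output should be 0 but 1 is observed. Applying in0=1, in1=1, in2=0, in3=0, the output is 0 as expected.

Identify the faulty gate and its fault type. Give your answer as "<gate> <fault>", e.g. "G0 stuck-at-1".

Fault-free values for test 1 (in0=1, in1=1, in2=0, in3=1): G0=1, G1=0, G2=1, G3=0, G4=0, G5=0, G6=0, G7=0, giving Y=0. Observed 1.
Test 1: faults giving observed 1 are {G1 stuck-at-1, G2 stuck-at-0, G7 stuck-at-1}.
Test 2 (in0=1, in1=1, in2=0, in3=0): fault-free G0=0, G1=1, G2=1, G3=0, G4=0, G5=0, G6=0, G7=0 → 0; observed 0. Eliminates G2 stuck-at-0, G7 stuck-at-1.
Only G1 stuck-at-1 is consistent with every test.

G1 stuck-at-1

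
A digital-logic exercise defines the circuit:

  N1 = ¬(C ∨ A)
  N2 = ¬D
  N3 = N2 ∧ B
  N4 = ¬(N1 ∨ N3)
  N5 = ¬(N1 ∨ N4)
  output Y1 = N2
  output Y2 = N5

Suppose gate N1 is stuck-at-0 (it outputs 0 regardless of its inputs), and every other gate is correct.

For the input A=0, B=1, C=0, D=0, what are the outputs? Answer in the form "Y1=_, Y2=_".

Y1=1, Y2=1

Propagate with N1 forced: N1=0 [stuck-at-0], N2=1, N3=1, N4=0, N5=1.
So the outputs are Y1=1, Y2=1. (Without the fault they would be Y1=1, Y2=0.)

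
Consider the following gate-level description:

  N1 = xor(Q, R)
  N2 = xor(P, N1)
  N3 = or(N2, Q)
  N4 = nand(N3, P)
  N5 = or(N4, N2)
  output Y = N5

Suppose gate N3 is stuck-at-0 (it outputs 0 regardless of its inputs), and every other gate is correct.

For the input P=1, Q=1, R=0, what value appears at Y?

1

Propagate with N3 forced: N1=1, N2=0, N3=0 [stuck-at-0], N4=1, N5=1.
So Y = 1. (Without the fault it would be 0.)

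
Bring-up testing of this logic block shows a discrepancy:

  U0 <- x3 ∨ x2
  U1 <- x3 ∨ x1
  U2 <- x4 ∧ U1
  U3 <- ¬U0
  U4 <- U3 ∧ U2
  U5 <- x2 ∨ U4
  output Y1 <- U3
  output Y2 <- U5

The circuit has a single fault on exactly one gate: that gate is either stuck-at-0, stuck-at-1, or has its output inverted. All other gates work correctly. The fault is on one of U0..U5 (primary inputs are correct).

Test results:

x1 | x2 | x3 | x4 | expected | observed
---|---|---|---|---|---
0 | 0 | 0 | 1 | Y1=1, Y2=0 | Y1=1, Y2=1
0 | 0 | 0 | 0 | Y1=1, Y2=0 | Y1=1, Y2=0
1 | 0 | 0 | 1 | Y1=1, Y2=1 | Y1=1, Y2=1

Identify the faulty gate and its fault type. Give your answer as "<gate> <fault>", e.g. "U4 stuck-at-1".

Fault-free values for test 1 (x1=0, x2=0, x3=0, x4=1): U0=0, U1=0, U2=0, U3=1, U4=0, U5=0, giving Y1=1, Y2=0. Observed Y1=1, Y2=1.
Test 1: faults giving observed Y1=1, Y2=1 are {U1 stuck-at-1, U1 inverted output, U2 stuck-at-1, U2 inverted output, U4 stuck-at-1, U4 inverted output, U5 stuck-at-1, U5 inverted output}.
Test 2 (x1=0, x2=0, x3=0, x4=0): fault-free U0=0, U1=0, U2=0, U3=1, U4=0, U5=0 → Y1=1, Y2=0; observed Y1=1, Y2=0. Eliminates U2 stuck-at-1, U2 inverted output, U4 stuck-at-1, U4 inverted output, U5 stuck-at-1, U5 inverted output.
Test 3 (x1=1, x2=0, x3=0, x4=1): fault-free U0=0, U1=1, U2=1, U3=1, U4=1, U5=1 → Y1=1, Y2=1; observed Y1=1, Y2=1. Eliminates U1 inverted output.
Only U1 stuck-at-1 is consistent with every test.

U1 stuck-at-1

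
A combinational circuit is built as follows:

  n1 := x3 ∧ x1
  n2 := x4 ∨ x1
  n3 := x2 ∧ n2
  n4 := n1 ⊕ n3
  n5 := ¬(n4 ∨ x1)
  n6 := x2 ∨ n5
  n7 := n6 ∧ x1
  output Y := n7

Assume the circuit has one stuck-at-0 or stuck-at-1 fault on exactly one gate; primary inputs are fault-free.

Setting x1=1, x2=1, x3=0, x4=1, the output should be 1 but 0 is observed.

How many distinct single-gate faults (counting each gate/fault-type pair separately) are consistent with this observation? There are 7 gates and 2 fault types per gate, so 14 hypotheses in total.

2

Fault-free: n1=0, n2=1, n3=1, n4=1, n5=0, n6=1, n7=1 → 1. Observed 0.
  n1 stuck-at-0: output 1 ✗
  n1 stuck-at-1: output 1 ✗
  n2 stuck-at-0: output 1 ✗
  n2 stuck-at-1: output 1 ✗
  n3 stuck-at-0: output 1 ✗
  n3 stuck-at-1: output 1 ✗
  n4 stuck-at-0: output 1 ✗
  n4 stuck-at-1: output 1 ✗
  n5 stuck-at-0: output 1 ✗
  n5 stuck-at-1: output 1 ✗
  n6 stuck-at-0: output 0 ✓
  n6 stuck-at-1: output 1 ✗
  n7 stuck-at-0: output 0 ✓
  n7 stuck-at-1: output 1 ✗
Consistent faults: {n6 stuck-at-0, n7 stuck-at-0} — 2 in all.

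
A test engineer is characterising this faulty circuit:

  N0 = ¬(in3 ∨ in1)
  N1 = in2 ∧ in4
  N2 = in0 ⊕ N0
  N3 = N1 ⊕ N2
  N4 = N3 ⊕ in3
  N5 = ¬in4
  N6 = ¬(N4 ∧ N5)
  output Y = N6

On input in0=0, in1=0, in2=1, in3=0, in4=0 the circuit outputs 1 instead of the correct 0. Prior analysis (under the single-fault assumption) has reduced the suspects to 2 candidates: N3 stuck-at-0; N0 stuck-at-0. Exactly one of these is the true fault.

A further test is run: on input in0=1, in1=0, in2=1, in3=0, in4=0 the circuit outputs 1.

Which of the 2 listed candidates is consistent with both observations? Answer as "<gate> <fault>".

N3 stuck-at-0

Evaluate each candidate on input in0=1, in1=0, in2=1, in3=0, in4=0:
  N3 stuck-at-0: N0=1, N1=0, N2=0, N3=0 [stuck-at-0], N4=0, N5=1, N6=1 → 1 — matches
  N0 stuck-at-0: N0=0 [stuck-at-0], N1=0, N2=1, N3=1, N4=1, N5=1, N6=0 → 0 — eliminated
Only N3 stuck-at-0 reproduces the observed 1.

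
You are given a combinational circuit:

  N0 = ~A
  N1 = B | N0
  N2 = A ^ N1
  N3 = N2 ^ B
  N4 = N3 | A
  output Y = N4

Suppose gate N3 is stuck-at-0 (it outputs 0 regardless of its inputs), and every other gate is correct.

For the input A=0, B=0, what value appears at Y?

Propagate with N3 forced: N0=1, N1=1, N2=1, N3=0 [stuck-at-0], N4=0.
So Y = 0. (Without the fault it would be 1.)

0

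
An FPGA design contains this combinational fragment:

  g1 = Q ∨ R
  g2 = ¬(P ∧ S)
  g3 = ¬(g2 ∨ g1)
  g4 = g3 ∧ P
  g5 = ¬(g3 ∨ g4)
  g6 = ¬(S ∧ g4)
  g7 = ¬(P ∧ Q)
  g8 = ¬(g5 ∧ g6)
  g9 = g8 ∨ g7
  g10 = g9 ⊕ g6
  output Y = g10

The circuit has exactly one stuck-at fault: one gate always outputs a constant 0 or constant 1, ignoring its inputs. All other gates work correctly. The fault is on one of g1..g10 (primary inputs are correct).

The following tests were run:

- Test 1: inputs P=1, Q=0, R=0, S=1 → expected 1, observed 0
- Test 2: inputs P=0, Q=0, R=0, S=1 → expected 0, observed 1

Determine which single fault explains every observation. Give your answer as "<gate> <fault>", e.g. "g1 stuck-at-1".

g9 stuck-at-0

Fault-free values for test 1 (P=1, Q=0, R=0, S=1): g1=0, g2=0, g3=1, g4=1, g5=0, g6=0, g7=1, g8=1, g9=1, g10=1, giving Y=1. Observed 0.
Test 1: faults giving observed 0 are {g1 stuck-at-1, g2 stuck-at-1, g3 stuck-at-0, g4 stuck-at-0, g6 stuck-at-1, g9 stuck-at-0, g10 stuck-at-0}.
Test 2 (P=0, Q=0, R=0, S=1): fault-free g1=0, g2=1, g3=0, g4=0, g5=1, g6=1, g7=1, g8=0, g9=1, g10=0 → 0; observed 1. Eliminates g1 stuck-at-1, g2 stuck-at-1, g3 stuck-at-0, g4 stuck-at-0, g6 stuck-at-1, g10 stuck-at-0.
Only g9 stuck-at-0 is consistent with every test.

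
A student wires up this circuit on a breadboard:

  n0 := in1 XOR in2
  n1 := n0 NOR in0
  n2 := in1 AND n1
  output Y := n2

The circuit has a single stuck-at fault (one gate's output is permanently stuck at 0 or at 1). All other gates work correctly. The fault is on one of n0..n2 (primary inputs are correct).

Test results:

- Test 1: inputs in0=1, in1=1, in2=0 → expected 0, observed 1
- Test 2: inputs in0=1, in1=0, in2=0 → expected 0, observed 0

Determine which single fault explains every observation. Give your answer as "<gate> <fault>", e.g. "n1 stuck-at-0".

Fault-free values for test 1 (in0=1, in1=1, in2=0): n0=1, n1=0, n2=0, giving Y=0. Observed 1.
Test 1: faults giving observed 1 are {n1 stuck-at-1, n2 stuck-at-1}.
Test 2 (in0=1, in1=0, in2=0): fault-free n0=0, n1=0, n2=0 → 0; observed 0. Eliminates n2 stuck-at-1.
Only n1 stuck-at-1 is consistent with every test.

n1 stuck-at-1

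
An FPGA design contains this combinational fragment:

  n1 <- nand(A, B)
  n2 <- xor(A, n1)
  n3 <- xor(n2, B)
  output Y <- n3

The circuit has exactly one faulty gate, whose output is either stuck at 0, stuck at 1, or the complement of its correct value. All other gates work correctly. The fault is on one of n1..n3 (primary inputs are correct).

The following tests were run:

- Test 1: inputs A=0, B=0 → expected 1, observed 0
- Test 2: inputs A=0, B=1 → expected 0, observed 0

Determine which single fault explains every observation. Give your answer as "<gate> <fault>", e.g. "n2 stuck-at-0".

n3 stuck-at-0

Fault-free values for test 1 (A=0, B=0): n1=1, n2=1, n3=1, giving Y=1. Observed 0.
Test 1: faults giving observed 0 are {n1 stuck-at-0, n1 inverted output, n2 stuck-at-0, n2 inverted output, n3 stuck-at-0, n3 inverted output}.
Test 2 (A=0, B=1): fault-free n1=1, n2=1, n3=0 → 0; observed 0. Eliminates n1 stuck-at-0, n1 inverted output, n2 stuck-at-0, n2 inverted output, n3 inverted output.
Only n3 stuck-at-0 is consistent with every test.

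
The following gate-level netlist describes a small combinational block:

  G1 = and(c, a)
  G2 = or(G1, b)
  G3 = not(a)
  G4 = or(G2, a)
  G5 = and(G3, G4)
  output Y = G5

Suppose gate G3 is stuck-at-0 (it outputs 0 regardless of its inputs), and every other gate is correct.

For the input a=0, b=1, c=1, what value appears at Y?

Propagate with G3 forced: G1=0, G2=1, G3=0 [stuck-at-0], G4=1, G5=0.
So Y = 0. (Without the fault it would be 1.)

0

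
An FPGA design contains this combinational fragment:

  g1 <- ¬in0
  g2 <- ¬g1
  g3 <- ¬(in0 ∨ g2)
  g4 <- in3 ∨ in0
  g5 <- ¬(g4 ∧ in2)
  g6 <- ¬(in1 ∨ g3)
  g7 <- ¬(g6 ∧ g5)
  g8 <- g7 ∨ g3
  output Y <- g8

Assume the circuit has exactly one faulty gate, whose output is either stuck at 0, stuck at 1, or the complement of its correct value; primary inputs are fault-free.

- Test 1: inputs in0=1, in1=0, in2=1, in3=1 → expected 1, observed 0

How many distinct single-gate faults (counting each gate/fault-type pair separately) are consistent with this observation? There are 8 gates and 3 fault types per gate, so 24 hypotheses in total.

8

Fault-free: g1=0, g2=1, g3=0, g4=1, g5=0, g6=1, g7=1, g8=1 → 1. Observed 0.
  g1: none of the 3 fault types match ✗
  g2: none of the 3 fault types match ✗
  g3: none of the 3 fault types match ✗
  g4: stuck-at-0, inverted output ✓; others ✗
  g5: stuck-at-1, inverted output ✓; others ✗
  g6: none of the 3 fault types match ✗
  g7: stuck-at-0, inverted output ✓; others ✗
  g8: stuck-at-0, inverted output ✓; others ✗
Consistent faults: {g4 stuck-at-0, g4 inverted output, g5 stuck-at-1, g5 inverted output, g7 stuck-at-0, g7 inverted output, g8 stuck-at-0, g8 inverted output} — 8 in all.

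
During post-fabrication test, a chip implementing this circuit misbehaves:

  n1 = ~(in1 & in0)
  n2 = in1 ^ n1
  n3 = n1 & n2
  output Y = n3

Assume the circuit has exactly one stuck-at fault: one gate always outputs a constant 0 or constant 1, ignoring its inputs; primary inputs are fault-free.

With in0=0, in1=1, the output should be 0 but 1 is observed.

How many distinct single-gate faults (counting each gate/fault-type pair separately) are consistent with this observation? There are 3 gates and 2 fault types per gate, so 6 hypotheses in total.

2

Fault-free: n1=1, n2=0, n3=0 → 0. Observed 1.
  n1 stuck-at-0: output 0 ✗
  n1 stuck-at-1: output 0 ✗
  n2 stuck-at-0: output 0 ✗
  n2 stuck-at-1: output 1 ✓
  n3 stuck-at-0: output 0 ✗
  n3 stuck-at-1: output 1 ✓
Consistent faults: {n2 stuck-at-1, n3 stuck-at-1} — 2 in all.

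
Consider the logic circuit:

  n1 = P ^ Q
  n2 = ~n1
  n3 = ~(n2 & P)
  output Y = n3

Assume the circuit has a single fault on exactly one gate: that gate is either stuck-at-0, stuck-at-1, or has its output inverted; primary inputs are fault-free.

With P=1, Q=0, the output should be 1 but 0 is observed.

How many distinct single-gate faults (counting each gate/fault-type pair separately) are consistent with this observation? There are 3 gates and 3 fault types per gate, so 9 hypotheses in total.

Fault-free: n1=1, n2=0, n3=1 → 1. Observed 0.
  n1 stuck-at-0: output 0 ✓
  n1 stuck-at-1: output 1 ✗
  n1 inverted output: output 0 ✓
  n2 stuck-at-0: output 1 ✗
  n2 stuck-at-1: output 0 ✓
  n2 inverted output: output 0 ✓
  n3 stuck-at-0: output 0 ✓
  n3 stuck-at-1: output 1 ✗
  n3 inverted output: output 0 ✓
Consistent faults: {n1 stuck-at-0, n1 inverted output, n2 stuck-at-1, n2 inverted output, n3 stuck-at-0, n3 inverted output} — 6 in all.

6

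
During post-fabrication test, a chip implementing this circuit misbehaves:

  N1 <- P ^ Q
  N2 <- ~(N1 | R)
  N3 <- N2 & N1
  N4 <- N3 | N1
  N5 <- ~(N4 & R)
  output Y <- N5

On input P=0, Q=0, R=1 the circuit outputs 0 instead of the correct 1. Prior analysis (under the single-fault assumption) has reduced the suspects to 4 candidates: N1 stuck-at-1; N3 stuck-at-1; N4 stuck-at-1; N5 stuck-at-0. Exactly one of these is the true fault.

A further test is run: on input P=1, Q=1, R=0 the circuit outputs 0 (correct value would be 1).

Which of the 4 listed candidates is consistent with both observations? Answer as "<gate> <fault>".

Evaluate each candidate on input P=1, Q=1, R=0:
  N1 stuck-at-1: N1=1 [stuck-at-1], N2=0, N3=0, N4=1, N5=1 → 1 — eliminated
  N3 stuck-at-1: N1=0, N2=1, N3=1 [stuck-at-1], N4=1, N5=1 → 1 — eliminated
  N4 stuck-at-1: N1=0, N2=1, N3=0, N4=1 [stuck-at-1], N5=1 → 1 — eliminated
  N5 stuck-at-0: N1=0, N2=1, N3=0, N4=0, N5=0 [stuck-at-0] → 0 — matches
Only N5 stuck-at-0 reproduces the observed 0.

N5 stuck-at-0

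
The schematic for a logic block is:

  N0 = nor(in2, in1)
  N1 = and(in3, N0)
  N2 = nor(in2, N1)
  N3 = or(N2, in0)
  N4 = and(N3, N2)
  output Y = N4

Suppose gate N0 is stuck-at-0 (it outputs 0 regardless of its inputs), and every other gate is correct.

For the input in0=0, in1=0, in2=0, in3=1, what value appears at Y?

Propagate with N0 forced: N0=0 [stuck-at-0], N1=0, N2=1, N3=1, N4=1.
So Y = 1. (Without the fault it would be 0.)

1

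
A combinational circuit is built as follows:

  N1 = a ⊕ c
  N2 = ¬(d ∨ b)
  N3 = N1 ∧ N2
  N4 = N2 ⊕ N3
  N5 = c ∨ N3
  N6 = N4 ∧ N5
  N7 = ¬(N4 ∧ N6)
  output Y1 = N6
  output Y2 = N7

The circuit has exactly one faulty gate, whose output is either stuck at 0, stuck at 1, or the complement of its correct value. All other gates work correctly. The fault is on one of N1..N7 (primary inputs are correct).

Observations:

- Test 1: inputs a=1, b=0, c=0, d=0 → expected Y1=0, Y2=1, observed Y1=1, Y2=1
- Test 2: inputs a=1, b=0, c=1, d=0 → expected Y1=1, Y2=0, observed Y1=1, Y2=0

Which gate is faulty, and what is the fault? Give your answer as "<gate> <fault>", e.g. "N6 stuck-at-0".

N6 stuck-at-1

Fault-free values for test 1 (a=1, b=0, c=0, d=0): N1=1, N2=1, N3=1, N4=0, N5=1, N6=0, N7=1, giving Y1=0, Y2=1. Observed Y1=1, Y2=1.
Test 1: faults giving observed Y1=1, Y2=1 are {N6 stuck-at-1, N6 inverted output}.
Test 2 (a=1, b=0, c=1, d=0): fault-free N1=0, N2=1, N3=0, N4=1, N5=1, N6=1, N7=0 → Y1=1, Y2=0; observed Y1=1, Y2=0. Eliminates N6 inverted output.
Only N6 stuck-at-1 is consistent with every test.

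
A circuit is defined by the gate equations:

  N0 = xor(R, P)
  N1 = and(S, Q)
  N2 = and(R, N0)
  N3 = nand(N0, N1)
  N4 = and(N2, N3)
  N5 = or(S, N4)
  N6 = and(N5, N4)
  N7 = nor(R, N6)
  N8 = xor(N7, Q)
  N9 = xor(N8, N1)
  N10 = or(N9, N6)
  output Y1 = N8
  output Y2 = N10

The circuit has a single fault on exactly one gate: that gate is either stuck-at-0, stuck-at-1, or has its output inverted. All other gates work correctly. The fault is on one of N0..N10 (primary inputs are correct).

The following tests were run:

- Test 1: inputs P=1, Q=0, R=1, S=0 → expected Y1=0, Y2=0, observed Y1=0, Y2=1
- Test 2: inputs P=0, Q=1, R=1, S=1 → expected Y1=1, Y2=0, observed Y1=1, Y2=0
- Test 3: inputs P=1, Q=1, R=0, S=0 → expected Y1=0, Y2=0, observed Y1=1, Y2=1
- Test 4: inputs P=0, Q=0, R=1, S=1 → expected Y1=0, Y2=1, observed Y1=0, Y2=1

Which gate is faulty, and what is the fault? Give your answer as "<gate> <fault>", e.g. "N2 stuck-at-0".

Fault-free values for test 1 (P=1, Q=0, R=1, S=0): N0=0, N1=0, N2=0, N3=1, N4=0, N5=0, N6=0, N7=0, N8=0, N9=0, N10=0, giving Y1=0, Y2=0. Observed Y1=0, Y2=1.
Test 1: faults giving observed Y1=0, Y2=1 are {N0 stuck-at-1, N0 inverted output, N1 stuck-at-1, N1 inverted output, N2 stuck-at-1, N2 inverted output, N4 stuck-at-1, N4 inverted output, N6 stuck-at-1, N6 inverted output, N9 stuck-at-1, N9 inverted output, N10 stuck-at-1, N10 inverted output}.
Test 2 (P=0, Q=1, R=1, S=1): fault-free N0=1, N1=1, N2=1, N3=0, N4=0, N5=1, N6=0, N7=0, N8=1, N9=0, N10=0 → Y1=1, Y2=0; observed Y1=1, Y2=0. Eliminates N1 inverted output, N4 stuck-at-1, N4 inverted output, N6 stuck-at-1, N6 inverted output, N9 stuck-at-1, N9 inverted output, N10 stuck-at-1, N10 inverted output.
Test 3 (P=1, Q=1, R=0, S=0): fault-free N0=1, N1=0, N2=0, N3=1, N4=0, N5=0, N6=0, N7=1, N8=0, N9=0, N10=0 → Y1=0, Y2=0; observed Y1=1, Y2=1. Eliminates N0 stuck-at-1, N0 inverted output, N1 stuck-at-1.
Test 4 (P=0, Q=0, R=1, S=1): fault-free N0=1, N1=0, N2=1, N3=1, N4=1, N5=1, N6=1, N7=0, N8=0, N9=0, N10=1 → Y1=0, Y2=1; observed Y1=0, Y2=1. Eliminates N2 inverted output.
Only N2 stuck-at-1 is consistent with every test.

N2 stuck-at-1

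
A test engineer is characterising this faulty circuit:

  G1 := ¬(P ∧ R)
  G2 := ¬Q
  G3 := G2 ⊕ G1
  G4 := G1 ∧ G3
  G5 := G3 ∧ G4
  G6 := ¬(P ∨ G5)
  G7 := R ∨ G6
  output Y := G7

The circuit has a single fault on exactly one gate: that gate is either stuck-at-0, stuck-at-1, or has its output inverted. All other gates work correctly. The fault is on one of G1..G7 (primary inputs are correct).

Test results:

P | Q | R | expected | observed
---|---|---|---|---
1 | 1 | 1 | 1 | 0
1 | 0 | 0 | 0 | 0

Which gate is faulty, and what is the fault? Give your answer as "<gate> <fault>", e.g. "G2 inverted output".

G7 stuck-at-0

Fault-free values for test 1 (P=1, Q=1, R=1): G1=0, G2=0, G3=0, G4=0, G5=0, G6=0, G7=1, giving Y=1. Observed 0.
Test 1: faults giving observed 0 are {G7 stuck-at-0, G7 inverted output}.
Test 2 (P=1, Q=0, R=0): fault-free G1=1, G2=1, G3=0, G4=0, G5=0, G6=0, G7=0 → 0; observed 0. Eliminates G7 inverted output.
Only G7 stuck-at-0 is consistent with every test.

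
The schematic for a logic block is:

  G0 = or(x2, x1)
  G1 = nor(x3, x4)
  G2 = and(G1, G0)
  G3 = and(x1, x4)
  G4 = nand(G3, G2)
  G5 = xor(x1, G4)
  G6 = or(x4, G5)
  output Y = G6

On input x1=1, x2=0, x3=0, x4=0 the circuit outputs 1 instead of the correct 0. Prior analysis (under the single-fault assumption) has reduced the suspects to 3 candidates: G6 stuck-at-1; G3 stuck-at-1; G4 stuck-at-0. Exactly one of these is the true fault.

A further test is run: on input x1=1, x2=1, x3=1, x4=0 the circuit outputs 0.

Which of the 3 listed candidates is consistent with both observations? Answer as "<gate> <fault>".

Evaluate each candidate on input x1=1, x2=1, x3=1, x4=0:
  G6 stuck-at-1: G0=1, G1=0, G2=0, G3=0, G4=1, G5=0, G6=1 [stuck-at-1] → 1 — eliminated
  G3 stuck-at-1: G0=1, G1=0, G2=0, G3=1 [stuck-at-1], G4=1, G5=0, G6=0 → 0 — matches
  G4 stuck-at-0: G0=1, G1=0, G2=0, G3=0, G4=0 [stuck-at-0], G5=1, G6=1 → 1 — eliminated
Only G3 stuck-at-1 reproduces the observed 0.

G3 stuck-at-1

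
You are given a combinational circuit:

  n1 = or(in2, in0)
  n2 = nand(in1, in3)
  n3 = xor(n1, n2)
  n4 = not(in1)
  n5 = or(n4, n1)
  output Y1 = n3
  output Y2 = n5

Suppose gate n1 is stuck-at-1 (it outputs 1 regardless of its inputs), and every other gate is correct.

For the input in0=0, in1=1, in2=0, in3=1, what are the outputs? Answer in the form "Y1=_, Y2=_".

Y1=1, Y2=1

Propagate with n1 forced: n1=1 [stuck-at-1], n2=0, n3=1, n4=0, n5=1.
So the outputs are Y1=1, Y2=1. (Without the fault they would be Y1=0, Y2=0.)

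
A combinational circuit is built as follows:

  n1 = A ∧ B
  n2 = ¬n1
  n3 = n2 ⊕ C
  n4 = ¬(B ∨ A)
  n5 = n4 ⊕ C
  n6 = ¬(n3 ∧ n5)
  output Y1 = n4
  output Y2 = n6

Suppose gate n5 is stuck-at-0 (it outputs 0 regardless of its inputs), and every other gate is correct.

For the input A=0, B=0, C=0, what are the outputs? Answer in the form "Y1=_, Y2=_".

Y1=1, Y2=1

Propagate with n5 forced: n1=0, n2=1, n3=1, n4=1, n5=0 [stuck-at-0], n6=1.
So the outputs are Y1=1, Y2=1. (Without the fault they would be Y1=1, Y2=0.)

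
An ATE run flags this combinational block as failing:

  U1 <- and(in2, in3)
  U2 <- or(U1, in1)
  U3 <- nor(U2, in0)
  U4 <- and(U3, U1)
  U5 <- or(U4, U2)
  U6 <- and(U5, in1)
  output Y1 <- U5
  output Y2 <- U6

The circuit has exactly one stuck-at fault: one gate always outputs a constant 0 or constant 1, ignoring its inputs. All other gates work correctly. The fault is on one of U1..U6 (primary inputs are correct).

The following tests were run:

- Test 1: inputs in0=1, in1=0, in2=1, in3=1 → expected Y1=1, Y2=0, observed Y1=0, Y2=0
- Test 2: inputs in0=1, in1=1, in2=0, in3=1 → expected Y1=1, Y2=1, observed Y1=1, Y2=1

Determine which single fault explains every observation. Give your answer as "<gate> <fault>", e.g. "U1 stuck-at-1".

U1 stuck-at-0

Fault-free values for test 1 (in0=1, in1=0, in2=1, in3=1): U1=1, U2=1, U3=0, U4=0, U5=1, U6=0, giving Y1=1, Y2=0. Observed Y1=0, Y2=0.
Test 1: faults giving observed Y1=0, Y2=0 are {U1 stuck-at-0, U2 stuck-at-0, U5 stuck-at-0}.
Test 2 (in0=1, in1=1, in2=0, in3=1): fault-free U1=0, U2=1, U3=0, U4=0, U5=1, U6=1 → Y1=1, Y2=1; observed Y1=1, Y2=1. Eliminates U2 stuck-at-0, U5 stuck-at-0.
Only U1 stuck-at-0 is consistent with every test.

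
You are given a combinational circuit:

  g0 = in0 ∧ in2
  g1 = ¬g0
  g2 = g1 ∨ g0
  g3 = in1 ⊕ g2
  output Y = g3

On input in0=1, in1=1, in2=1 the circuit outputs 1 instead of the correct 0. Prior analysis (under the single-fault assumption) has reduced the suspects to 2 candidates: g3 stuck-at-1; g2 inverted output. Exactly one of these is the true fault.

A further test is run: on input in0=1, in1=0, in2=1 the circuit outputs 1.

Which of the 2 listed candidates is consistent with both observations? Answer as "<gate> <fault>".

g3 stuck-at-1

Evaluate each candidate on input in0=1, in1=0, in2=1:
  g3 stuck-at-1: g0=1, g1=0, g2=1, g3=1 [stuck-at-1] → 1 — matches
  g2 inverted output: g0=1, g1=0, g2=0 [inverted output], g3=0 → 0 — eliminated
Only g3 stuck-at-1 reproduces the observed 1.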